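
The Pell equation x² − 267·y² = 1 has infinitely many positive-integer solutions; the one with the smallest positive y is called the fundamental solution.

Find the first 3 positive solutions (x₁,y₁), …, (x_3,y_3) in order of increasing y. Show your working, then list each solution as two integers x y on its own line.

[16; 2,1,15,1,2,32] for √267; ℓ=6 ⇒ convergent index 5
k=0  a_k=16  p_k/q_k = 16/1
k=1  a_k=2  p_k/q_k = 33/2
…
k=4  a_k=1  p_k/q_k = 817/50
k=5  a_k=2  p_k/q_k = 2402/147
→ (2402, 147).  Check: 2402²=5769604, 267·147²=5769603, difference 1.
(2402+147√267)^2 = 11539207 + 706188√267
(2402+147√267)^3 = 55434348026 + 3392527005√267

2402 147
11539207 706188
55434348026 3392527005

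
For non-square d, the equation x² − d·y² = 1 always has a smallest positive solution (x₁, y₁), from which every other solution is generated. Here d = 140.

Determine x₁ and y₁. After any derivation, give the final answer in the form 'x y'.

71 6

√140 = [11; 1,4,1,22, …], period ℓ=4 (even) → k=3
i=0: a=11 ⇒ p=11, q=1
i=1: a=1 ⇒ p=12, q=1
i=2: a=4 ⇒ p=59, q=5
i=3: a=1 ⇒ p=71, q=6
fundamental: x₁=71, y₁=6  (since 5041 − 140·36 = 1)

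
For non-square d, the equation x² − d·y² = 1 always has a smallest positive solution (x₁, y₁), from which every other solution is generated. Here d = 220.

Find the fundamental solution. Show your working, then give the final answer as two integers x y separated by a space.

√220 = [14; 1,4,1,28, …], period ℓ=4 (even) → k=3
a_0=14:  p_0=14·1+0=14,  q_0=14·0+1=1
a_1=1:  p_1=1·14+1=15,  q_1=1·1+0=1
a_2=4:  p_2=4·15+14=74,  q_2=4·1+1=5
a_3=1:  p_3=1·74+15=89,  q_3=1·5+1=6
fundamental: x₁=89, y₁=6  (since 7921 − 220·36 = 1)

89 6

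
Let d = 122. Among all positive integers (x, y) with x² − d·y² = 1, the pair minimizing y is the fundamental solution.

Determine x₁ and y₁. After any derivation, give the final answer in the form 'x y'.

243 22

d=122: √d = [11; 22] (ℓ=1, odd), read p_1/q_1
step 0: (11, 1)  from 11·(1,0) + (0,1)
step 1: (243, 22)  from 22·(11,1) + (1,0)
fundamental: x₁=243, y₁=22  (since 59049 − 122·484 = 1)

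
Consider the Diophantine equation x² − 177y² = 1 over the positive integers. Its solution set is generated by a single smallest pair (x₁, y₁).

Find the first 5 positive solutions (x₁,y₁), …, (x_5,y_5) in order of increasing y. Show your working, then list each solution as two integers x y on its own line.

[13; 3,3,2,8,2,3,3,26] for √177; ℓ=8 ⇒ convergent index 7
i=0: a=13 ⇒ p=13, q=1
…
i=2: a=3 ⇒ p=133, q=10
i=3: a=2 ⇒ p=306, q=23
…
i=5: a=2 ⇒ p=5468, q=411
i=6: a=3 ⇒ p=18985, q=1427
i=7: a=3 ⇒ p=62423, q=4692
→ (62423, 4692).  Check: 62423²=3896630929, 177·4692²=3896630928, difference 1.
(x_2, y_2) = (62423·62423 + 177·4692·4692, 62423·4692 + 4692·62423) = (7793261857, 585777432)
(x_3, y_3) = (62423·7793261857 + 177·4692·585777432, 62423·585777432 + 4692·7793261857) = (972957569736599, 73131969270780)
(x_4, y_4) = (62423·972957569736599 + 177·4692·73131969270780, 62423·73131969270780 + 4692·972957569736599) = (121469860743542176897, 9130233834994022448)
(x_5, y_5) = (62423·121469860743542176897 + 177·4692·9130233834994022448, 62423·9130233834994022448 + 4692·121469860743542176897) = (15165026233415309047146263, 1139873173290531757272228)

62423 4692
7793261857 585777432
972957569736599 73131969270780
121469860743542176897 9130233834994022448
15165026233415309047146263 1139873173290531757272228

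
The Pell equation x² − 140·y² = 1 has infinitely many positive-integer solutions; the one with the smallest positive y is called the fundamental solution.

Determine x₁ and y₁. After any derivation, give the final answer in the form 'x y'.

√140 = [11; 1,4,1,22, …], period ℓ=4 (even) → k=3
i=0: a=11 ⇒ p=11, q=1
i=1: a=1 ⇒ p=12, q=1
i=2: a=4 ⇒ p=59, q=5
i=3: a=1 ⇒ p=71, q=6
(x₁, y₁) = (71, 6);  71² − 140·6² = 1 ✓

71 6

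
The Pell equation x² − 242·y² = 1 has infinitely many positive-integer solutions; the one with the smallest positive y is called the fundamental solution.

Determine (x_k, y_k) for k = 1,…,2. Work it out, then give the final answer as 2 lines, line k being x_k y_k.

19601 1260
768398401 49394520

[15; 1,1,3,1,14,1,3,1,1,30] for √242; ℓ=10 ⇒ convergent index 9
i=0: a=15 ⇒ p=15, q=1
…
i=2: a=1 ⇒ p=31, q=2
i=3: a=3 ⇒ p=109, q=7
i=4: a=1 ⇒ p=140, q=9
…
i=6: a=1 ⇒ p=2209, q=142
i=7: a=3 ⇒ p=8696, q=559
i=8: a=1 ⇒ p=10905, q=701
i=9: a=1 ⇒ p=19601, q=1260
→ (19601, 1260).  Check: 19601²=384199201, 242·1260²=384199200, difference 1.
(19601+1260√242)^2 = 768398401 + 49394520√242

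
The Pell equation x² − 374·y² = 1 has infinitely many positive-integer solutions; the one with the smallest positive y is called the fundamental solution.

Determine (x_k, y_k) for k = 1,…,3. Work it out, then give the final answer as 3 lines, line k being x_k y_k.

√374 → a₀=19, period (2,1,18,1,2,38); ℓ=6 even so k=5
k=0  a_k=19  p_k/q_k = 19/1
…
k=4  a_k=1  p_k/q_k = 1141/59
k=5  a_k=2  p_k/q_k = 3365/174
fundamental: x₁=3365, y₁=174  (since 11323225 − 374·30276 = 1)
n=2: (3365,174)∘(3365,174) = (3365·3365+374·174·174, 3365·174+174·3365) = (22646449,1171020)
n=3: (22646449,1171020)∘(3365,174) = (3365·22646449+374·174·1171020, 3365·1171020+174·22646449) = (152410598405,7880964426)

3365 174
22646449 1171020
152410598405 7880964426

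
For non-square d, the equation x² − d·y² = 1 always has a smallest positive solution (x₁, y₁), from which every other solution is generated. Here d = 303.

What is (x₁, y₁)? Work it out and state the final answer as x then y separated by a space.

[17; 2,2,5,2,2,34] for √303; ℓ=6 ⇒ convergent index 5
i=0: a=17 ⇒ p=17, q=1
…
i=4: a=2 ⇒ p=1027, q=59
i=5: a=2 ⇒ p=2524, q=145
→ (2524, 145).  Check: 2524²=6370576, 303·145²=6370575, difference 1.

2524 145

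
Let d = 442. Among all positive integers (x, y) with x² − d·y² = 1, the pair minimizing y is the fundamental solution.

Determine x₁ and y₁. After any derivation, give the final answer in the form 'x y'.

√442 = [21; 42, …], period ℓ=1 (odd) → k=1
i=0: a=21 ⇒ p=21, q=1
i=1: a=42 ⇒ p=883, q=42
fundamental: x₁=883, y₁=42  (since 779689 − 442·1764 = 1)

883 42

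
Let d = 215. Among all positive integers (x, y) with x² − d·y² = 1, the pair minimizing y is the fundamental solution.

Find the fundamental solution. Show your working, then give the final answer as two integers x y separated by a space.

44 3

d=215: √d = [14; 1,1,1,28] (ℓ=4, even), read p_3/q_3
step 0: (14, 1)  from 14·(1,0) + (0,1)
step 1: (15, 1)  from 1·(14,1) + (1,0)
step 2: (29, 2)  from 1·(15,1) + (14,1)
step 3: (44, 3)  from 1·(29,2) + (15,1)
→ (44, 3).  Check: 44²=1936, 215·3²=1935, difference 1.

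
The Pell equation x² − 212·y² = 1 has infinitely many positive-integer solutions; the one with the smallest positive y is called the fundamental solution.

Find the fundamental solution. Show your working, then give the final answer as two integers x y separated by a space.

d=212: √d = [14; 1,1,3,1,1,…,1,1,28] (ℓ=14, even), read p_13/q_13
a_0=14:  p_0=14·1+0=14,  q_0=14·0+1=1
a_1=1:  p_1=1·14+1=15,  q_1=1·1+0=1
…
a_3=3:  p_3=3·29+15=102,  q_3=3·2+1=7
a_4=1:  p_4=1·102+29=131,  q_4=1·7+2=9
…
a_8=1:  p_8=1·2417+364=2781,  q_8=1·166+25=191
a_9=1:  p_9=1·2781+2417=5198,  q_9=1·191+166=357
…
a_11=3:  p_11=3·7979+5198=29135,  q_11=3·548+357=2001
a_12=1:  p_12=1·29135+7979=37114,  q_12=1·2001+548=2549
a_13=1:  p_13=1·37114+29135=66249,  q_13=1·2549+2001=4550
(x₁, y₁) = (66249, 4550);  66249² − 212·4550² = 1 ✓

66249 4550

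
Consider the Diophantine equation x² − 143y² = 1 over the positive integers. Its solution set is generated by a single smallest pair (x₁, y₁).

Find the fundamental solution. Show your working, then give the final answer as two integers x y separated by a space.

12 1

[11; 1,22] for √143; ℓ=2 ⇒ convergent index 1
step 0: (11, 1)  from 11·(1,0) + (0,1)
step 1: (12, 1)  from 1·(11,1) + (1,0)
→ (12, 1).  Check: 12²=144, 143·1²=143, difference 1.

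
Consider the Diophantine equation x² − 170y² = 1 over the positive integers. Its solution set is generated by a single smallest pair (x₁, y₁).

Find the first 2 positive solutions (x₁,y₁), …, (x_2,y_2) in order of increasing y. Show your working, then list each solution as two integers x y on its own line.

d=170: √d = [13; 26] (ℓ=1, odd), read p_1/q_1
k=0  a_k=13  p_k/q_k = 13/1
k=1  a_k=26  p_k/q_k = 339/26
→ (339, 26).  Check: 339²=114921, 170·26²=114920, difference 1.
k=2:  x_2 = 339·339+170·26·26 = 229841,  y_2 = 339·26+26·339 = 17628

339 26
229841 17628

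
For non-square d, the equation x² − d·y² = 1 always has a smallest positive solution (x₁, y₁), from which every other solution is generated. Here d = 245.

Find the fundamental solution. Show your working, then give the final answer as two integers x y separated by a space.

[15; 1,1,1,7,6,7,1,1,1,30] for √245; ℓ=10 ⇒ convergent index 9
i=0: a=15 ⇒ p=15, q=1
i=1: a=1 ⇒ p=16, q=1
i=2: a=1 ⇒ p=31, q=2
i=3: a=1 ⇒ p=47, q=3
i=4: a=7 ⇒ p=360, q=23
i=5: a=6 ⇒ p=2207, q=141
i=6: a=7 ⇒ p=15809, q=1010
i=7: a=1 ⇒ p=18016, q=1151
i=8: a=1 ⇒ p=33825, q=2161
i=9: a=1 ⇒ p=51841, q=3312
(x₁, y₁) = (51841, 3312);  51841² − 245·3312² = 1 ✓

51841 3312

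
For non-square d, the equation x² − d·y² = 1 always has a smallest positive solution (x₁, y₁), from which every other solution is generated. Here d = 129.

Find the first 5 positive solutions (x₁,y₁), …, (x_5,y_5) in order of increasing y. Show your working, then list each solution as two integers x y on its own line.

16855 1484
568182049 50025640
19153416854935 1686364322916
645661681611676801 56847341275472720
21765255267976208106775 1916323872709821068284

[11; 2,1,3,1,6,1,3,1,2,22] for √129; ℓ=10 ⇒ convergent index 9
a_0=11:  p_0=11·1+0=11,  q_0=11·0+1=1
…
a_2=1:  p_2=1·23+11=34,  q_2=1·2+1=3
…
a_4=1:  p_4=1·125+34=159,  q_4=1·11+3=14
a_5=6:  p_5=6·159+125=1079,  q_5=6·14+11=95
a_6=1:  p_6=1·1079+159=1238,  q_6=1·95+14=109
…
a_8=1:  p_8=1·4793+1238=6031,  q_8=1·422+109=531
a_9=2:  p_9=2·6031+4793=16855,  q_9=2·531+422=1484
fundamental: x₁=16855, y₁=1484  (since 284091025 − 129·2202256 = 1)
k=2:  x_2 = 16855·16855+129·1484·1484 = 568182049,  y_2 = 16855·1484+1484·16855 = 50025640
k=3:  x_3 = 16855·568182049+129·1484·50025640 = 19153416854935,  y_3 = 16855·50025640+1484·568182049 = 1686364322916
k=4:  x_4 = 16855·19153416854935+129·1484·1686364322916 = 645661681611676801,  y_4 = 16855·1686364322916+1484·19153416854935 = 56847341275472720
k=5:  x_5 = 16855·645661681611676801+129·1484·56847341275472720 = 21765255267976208106775,  y_5 = 16855·56847341275472720+1484·645661681611676801 = 1916323872709821068284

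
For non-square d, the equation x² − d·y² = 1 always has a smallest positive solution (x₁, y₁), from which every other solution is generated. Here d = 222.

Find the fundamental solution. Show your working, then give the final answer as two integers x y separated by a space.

d=222: √d = [14; 1,8,1,28] (ℓ=4, even), read p_3/q_3
k=0  a_k=14  p_k/q_k = 14/1
k=1  a_k=1  p_k/q_k = 15/1
k=2  a_k=8  p_k/q_k = 134/9
k=3  a_k=1  p_k/q_k = 149/10
fundamental: x₁=149, y₁=10  (since 22201 − 222·100 = 1)

149 10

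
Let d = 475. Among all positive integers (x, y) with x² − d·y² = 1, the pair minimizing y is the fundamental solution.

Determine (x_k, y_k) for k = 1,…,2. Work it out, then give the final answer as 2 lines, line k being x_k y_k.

√475 = [21; 1,3,1,6,2,6,1,3,1,42, …], period ℓ=10 (even) → k=9
a_0=21:  p_0=21·1+0=21,  q_0=21·0+1=1
…
a_7=1:  p_7=1·10287+1591=11878,  q_7=1·472+73=545
a_8=3:  p_8=3·11878+10287=45921,  q_8=3·545+472=2107
a_9=1:  p_9=1·45921+11878=57799,  q_9=1·2107+545=2652
(x₁, y₁) = (57799, 2652);  57799² − 475·2652² = 1 ✓
k=2:  x_2 = 57799·57799+475·2652·2652 = 6681448801,  y_2 = 57799·2652+2652·57799 = 306565896

57799 2652
6681448801 306565896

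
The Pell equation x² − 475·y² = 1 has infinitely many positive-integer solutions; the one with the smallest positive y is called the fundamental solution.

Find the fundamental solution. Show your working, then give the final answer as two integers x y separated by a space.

d=475: √d = [21; 1,3,1,6,2,6,1,3,1,42] (ℓ=10, even), read p_9/q_9
a_0=21:  p_0=21·1+0=21,  q_0=21·0+1=1
a_1=1:  p_1=1·21+1=22,  q_1=1·1+0=1
a_2=3:  p_2=3·22+21=87,  q_2=3·1+1=4
…
a_6=6:  p_6=6·1591+741=10287,  q_6=6·73+34=472
…
a_8=3:  p_8=3·11878+10287=45921,  q_8=3·545+472=2107
a_9=1:  p_9=1·45921+11878=57799,  q_9=1·2107+545=2652
→ (57799, 2652).  Check: 57799²=3340724401, 475·2652²=3340724400, difference 1.

57799 2652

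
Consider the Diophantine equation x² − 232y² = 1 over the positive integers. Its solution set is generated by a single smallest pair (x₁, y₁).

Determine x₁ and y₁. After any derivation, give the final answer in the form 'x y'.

d=232: √d = [15; 4,3,7,3,4,30] (ℓ=6, even), read p_5/q_5
k=0  a_k=15  p_k/q_k = 15/1
…
k=2  a_k=3  p_k/q_k = 198/13
…
k=4  a_k=3  p_k/q_k = 4539/298
k=5  a_k=4  p_k/q_k = 19603/1287
fundamental: x₁=19603, y₁=1287  (since 384277609 − 232·1656369 = 1)

19603 1287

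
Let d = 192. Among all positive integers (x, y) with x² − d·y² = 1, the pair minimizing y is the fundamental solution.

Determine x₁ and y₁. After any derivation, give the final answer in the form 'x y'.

97 7

√192 = [13; 1,5,1,26, …], period ℓ=4 (even) → k=3
a_0=13:  p_0=13·1+0=13,  q_0=13·0+1=1
…
a_2=5:  p_2=5·14+13=83,  q_2=5·1+1=6
a_3=1:  p_3=1·83+14=97,  q_3=1·6+1=7
(x₁, y₁) = (97, 7);  97² − 192·7² = 1 ✓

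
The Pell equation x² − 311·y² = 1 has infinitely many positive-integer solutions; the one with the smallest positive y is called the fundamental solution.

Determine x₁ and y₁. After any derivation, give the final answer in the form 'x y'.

16883880 957397

d=311: √d = [17; 1,1,1,2,1,…,1,1,34] (ℓ=16, even), read p_15/q_15
step 0: (17, 1)  from 17·(1,0) + (0,1)
…
step 4: (141, 8)  from 2·(53,3) + (35,2)
…
step 7: (4109, 233)  from 3·(1305,74) + (194,11)
…
step 10: (1376656, 78063)  from 6·(217583,12338) + (71158,4035)
step 11: (1594239, 90401)  from 1·(1376656,78063) + (217583,12338)
step 12: (4565134, 258865)  from 2·(1594239,90401) + (1376656,78063)
…
step 14: (10724507, 608131)  from 1·(6159373,349266) + (4565134,258865)
step 15: (16883880, 957397)  from 1·(10724507,608131) + (6159373,349266)
(x₁, y₁) = (16883880, 957397);  16883880² − 311·957397² = 1 ✓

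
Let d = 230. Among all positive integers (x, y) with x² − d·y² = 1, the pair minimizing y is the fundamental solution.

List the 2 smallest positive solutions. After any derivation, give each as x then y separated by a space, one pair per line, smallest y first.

91 6
16561 1092

[15; 6,30] for √230; ℓ=2 ⇒ convergent index 1
step 0: (15, 1)  from 15·(1,0) + (0,1)
step 1: (91, 6)  from 6·(15,1) + (1,0)
(x₁, y₁) = (91, 6);  91² − 230·6² = 1 ✓
k=2:  x_2 = 91·91+230·6·6 = 16561,  y_2 = 91·6+6·91 = 1092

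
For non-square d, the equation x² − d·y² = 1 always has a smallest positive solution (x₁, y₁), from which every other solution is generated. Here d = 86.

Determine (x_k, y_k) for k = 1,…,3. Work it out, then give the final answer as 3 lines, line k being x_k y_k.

√86 = [9; 3,1,1,1,8,1,1,1,3,18, …], period ℓ=10 (even) → k=9
a_0=9:  p_0=9·1+0=9,  q_0=9·0+1=1
…
a_2=1:  p_2=1·28+9=37,  q_2=1·3+1=4
a_3=1:  p_3=1·37+28=65,  q_3=1·4+3=7
a_4=1:  p_4=1·65+37=102,  q_4=1·7+4=11
a_5=8:  p_5=8·102+65=881,  q_5=8·11+7=95
a_6=1:  p_6=1·881+102=983,  q_6=1·95+11=106
…
a_8=1:  p_8=1·1864+983=2847,  q_8=1·201+106=307
a_9=3:  p_9=3·2847+1864=10405,  q_9=3·307+201=1122
(x₁, y₁) = (10405, 1122);  10405² − 86·1122² = 1 ✓
(x_2, y_2) = (10405·10405 + 86·1122·1122, 10405·1122 + 1122·10405) = (216528049, 23348820)
(x_3, y_3) = (10405·216528049 + 86·1122·23348820, 10405·23348820 + 1122·216528049) = (4505948689285, 485888943078)

10405 1122
216528049 23348820
4505948689285 485888943078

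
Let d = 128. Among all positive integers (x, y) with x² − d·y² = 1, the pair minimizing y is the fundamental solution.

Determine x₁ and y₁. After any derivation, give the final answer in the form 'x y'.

√128 = [11; 3,5,3,22, …], period ℓ=4 (even) → k=3
i=0: a=11 ⇒ p=11, q=1
…
i=2: a=5 ⇒ p=181, q=16
i=3: a=3 ⇒ p=577, q=51
→ (577, 51).  Check: 577²=332929, 128·51²=332928, difference 1.

577 51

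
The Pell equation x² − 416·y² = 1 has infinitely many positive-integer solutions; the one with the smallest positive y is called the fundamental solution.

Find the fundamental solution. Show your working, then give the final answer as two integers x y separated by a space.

√416 = [20; 2,1,1,9,1,1,2,40, …], period ℓ=8 (even) → k=7
a_0=20:  p_0=20·1+0=20,  q_0=20·0+1=1
…
a_2=1:  p_2=1·41+20=61,  q_2=1·2+1=3
a_3=1:  p_3=1·61+41=102,  q_3=1·3+2=5
a_4=9:  p_4=9·102+61=979,  q_4=9·5+3=48
a_5=1:  p_5=1·979+102=1081,  q_5=1·48+5=53
a_6=1:  p_6=1·1081+979=2060,  q_6=1·53+48=101
a_7=2:  p_7=2·2060+1081=5201,  q_7=2·101+53=255
(x₁, y₁) = (5201, 255);  5201² − 416·255² = 1 ✓

5201 255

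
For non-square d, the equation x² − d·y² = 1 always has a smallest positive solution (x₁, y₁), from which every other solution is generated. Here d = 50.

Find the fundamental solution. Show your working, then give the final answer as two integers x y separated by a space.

99 14

√50 = [7; 14, …], period ℓ=1 (odd) → k=1
i=0: a=7 ⇒ p=7, q=1
i=1: a=14 ⇒ p=99, q=14
→ (99, 14).  Check: 99²=9801, 50·14²=9800, difference 1.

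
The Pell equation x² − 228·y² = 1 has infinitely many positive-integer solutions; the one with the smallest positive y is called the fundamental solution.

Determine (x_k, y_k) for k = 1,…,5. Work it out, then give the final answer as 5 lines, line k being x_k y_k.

√228 → a₀=15, period (10,30); ℓ=2 even so k=1
a_0=15:  p_0=15·1+0=15,  q_0=15·0+1=1
a_1=10:  p_1=10·15+1=151,  q_1=10·1+0=10
→ (151, 10).  Check: 151²=22801, 228·10²=22800, difference 1.
k=2:  x_2 = 151·151+228·10·10 = 45601,  y_2 = 151·10+10·151 = 3020
k=3:  x_3 = 151·45601+228·10·3020 = 13771351,  y_3 = 151·3020+10·45601 = 912030
k=4:  x_4 = 151·13771351+228·10·912030 = 4158902401,  y_4 = 151·912030+10·13771351 = 275430040
k=5:  x_5 = 151·4158902401+228·10·275430040 = 1255974753751,  y_5 = 151·275430040+10·4158902401 = 83178960050

151 10
45601 3020
13771351 912030
4158902401 275430040
1255974753751 83178960050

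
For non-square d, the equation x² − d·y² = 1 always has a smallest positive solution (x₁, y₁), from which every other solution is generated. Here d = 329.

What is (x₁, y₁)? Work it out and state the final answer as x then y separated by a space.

√329 = [18; 7,4,2,1,1,4,1,1,2,4,7,36, …], period ℓ=12 (even) → k=11
i=0: a=18 ⇒ p=18, q=1
i=1: a=7 ⇒ p=127, q=7
…
i=3: a=2 ⇒ p=1179, q=65
…
i=5: a=1 ⇒ p=2884, q=159
i=6: a=4 ⇒ p=13241, q=730
i=7: a=1 ⇒ p=16125, q=889
i=8: a=1 ⇒ p=29366, q=1619
i=9: a=2 ⇒ p=74857, q=4127
i=10: a=4 ⇒ p=328794, q=18127
i=11: a=7 ⇒ p=2376415, q=131016
→ (2376415, 131016).  Check: 2376415²=5647348252225, 329·131016²=5647348252224, difference 1.

2376415 131016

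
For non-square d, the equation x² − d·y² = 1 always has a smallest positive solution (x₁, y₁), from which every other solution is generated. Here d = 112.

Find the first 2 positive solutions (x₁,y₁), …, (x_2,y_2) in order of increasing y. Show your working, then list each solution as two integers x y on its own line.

127 12
32257 3048

√112 → a₀=10, period (1,1,2,1,1,20); ℓ=6 even so k=5
i=0: a=10 ⇒ p=10, q=1
i=1: a=1 ⇒ p=11, q=1
i=2: a=1 ⇒ p=21, q=2
i=3: a=2 ⇒ p=53, q=5
i=4: a=1 ⇒ p=74, q=7
i=5: a=1 ⇒ p=127, q=12
(x₁, y₁) = (127, 12);  127² − 112·12² = 1 ✓
n=2: (127,12)∘(127,12) = (127·127+112·12·12, 127·12+12·127) = (32257,3048)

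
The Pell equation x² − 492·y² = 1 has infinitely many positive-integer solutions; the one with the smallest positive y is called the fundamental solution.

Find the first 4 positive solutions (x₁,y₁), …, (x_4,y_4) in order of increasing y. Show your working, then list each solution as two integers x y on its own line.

29767 1342
1772148577 79894628
105503093353351 4756446782010
6281021157926249857 283170302640288712

√492 = [22; 5,1,1,10,1,1,5,44, …], period ℓ=8 (even) → k=7
a_0=22:  p_0=22·1+0=22,  q_0=22·0+1=1
a_1=5:  p_1=5·22+1=111,  q_1=5·1+0=5
a_2=1:  p_2=1·111+22=133,  q_2=1·5+1=6
…
a_4=10:  p_4=10·244+133=2573,  q_4=10·11+6=116
…
a_6=1:  p_6=1·2817+2573=5390,  q_6=1·127+116=243
a_7=5:  p_7=5·5390+2817=29767,  q_7=5·243+127=1342
→ (29767, 1342).  Check: 29767²=886074289, 492·1342²=886074288, difference 1.
k=2:  x_2 = 29767·29767+492·1342·1342 = 1772148577,  y_2 = 29767·1342+1342·29767 = 79894628
k=3:  x_3 = 29767·1772148577+492·1342·79894628 = 105503093353351,  y_3 = 29767·79894628+1342·1772148577 = 4756446782010
k=4:  x_4 = 29767·105503093353351+492·1342·4756446782010 = 6281021157926249857,  y_4 = 29767·4756446782010+1342·105503093353351 = 283170302640288712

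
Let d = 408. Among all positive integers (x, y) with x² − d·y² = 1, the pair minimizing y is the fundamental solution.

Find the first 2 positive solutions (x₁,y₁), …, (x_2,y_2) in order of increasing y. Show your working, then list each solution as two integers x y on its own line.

√408 = [20; 5,40, …], period ℓ=2 (even) → k=1
i=0: a=20 ⇒ p=20, q=1
i=1: a=5 ⇒ p=101, q=5
→ (101, 5).  Check: 101²=10201, 408·5²=10200, difference 1.
k=2:  x_2 = 101·101+408·5·5 = 20401,  y_2 = 101·5+5·101 = 1010

101 5
20401 1010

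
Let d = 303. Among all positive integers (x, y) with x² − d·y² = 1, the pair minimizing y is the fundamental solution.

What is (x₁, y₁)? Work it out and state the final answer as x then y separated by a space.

2524 145

√303 = [17; 2,2,5,2,2,34, …], period ℓ=6 (even) → k=5
step 0: (17, 1)  from 17·(1,0) + (0,1)
step 1: (35, 2)  from 2·(17,1) + (1,0)
step 2: (87, 5)  from 2·(35,2) + (17,1)
step 3: (470, 27)  from 5·(87,5) + (35,2)
step 4: (1027, 59)  from 2·(470,27) + (87,5)
step 5: (2524, 145)  from 2·(1027,59) + (470,27)
(x₁, y₁) = (2524, 145);  2524² − 303·145² = 1 ✓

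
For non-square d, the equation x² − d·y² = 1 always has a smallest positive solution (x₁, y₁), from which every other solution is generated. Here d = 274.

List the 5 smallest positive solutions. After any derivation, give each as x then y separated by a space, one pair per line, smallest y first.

[16; 1,1,4,4,1,1,32] for √274; ℓ=7 ⇒ convergent index 13
k=0  a_k=16  p_k/q_k = 16/1
k=1  a_k=1  p_k/q_k = 17/1
k=2  a_k=1  p_k/q_k = 33/2
…
k=4  a_k=4  p_k/q_k = 629/38
k=5  a_k=1  p_k/q_k = 778/47
k=6  a_k=1  p_k/q_k = 1407/85
k=7  a_k=32  p_k/q_k = 45802/2767
k=8  a_k=1  p_k/q_k = 47209/2852
k=9  a_k=1  p_k/q_k = 93011/5619
…
k=12  a_k=1  p_k/q_k = 2189276/132259
k=13  a_k=1  p_k/q_k = 3959299/239190
fundamental: x₁=3959299, y₁=239190  (since 15676048571401 − 274·57211856100 = 1)
(3959299+239190√274)^2 = 31352097142801 + 1894049455620√274
(3959299+239190√274)^3 = 248264653730785753699 + 14998216231173381570√274
(3959299+239190√274)^4 = 1965907990503261255572251201 + 118764845051735182903983240√274
(3959299+239190√274)^5 = 15567235081782895307198186429982499 + 940451064496965117656884702915950√274

3959299 239190
31352097142801 1894049455620
248264653730785753699 14998216231173381570
1965907990503261255572251201 118764845051735182903983240
15567235081782895307198186429982499 940451064496965117656884702915950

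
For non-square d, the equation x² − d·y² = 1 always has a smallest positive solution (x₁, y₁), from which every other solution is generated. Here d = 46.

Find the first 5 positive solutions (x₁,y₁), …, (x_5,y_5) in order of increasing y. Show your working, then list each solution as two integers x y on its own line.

24335 3588
1184384449 174627960
57643991108495 8499142809612
2805533046066067201 413653280369188080
136545293294391499564175 20132505147069241043988

d=46: √d = [6; 1,3,1,1,2,6,2,1,1,3,1,12] (ℓ=12, even), read p_11/q_11
k=0  a_k=6  p_k/q_k = 6/1
k=1  a_k=1  p_k/q_k = 7/1
k=2  a_k=3  p_k/q_k = 27/4
k=3  a_k=1  p_k/q_k = 34/5
…
k=5  a_k=2  p_k/q_k = 156/23
k=6  a_k=6  p_k/q_k = 997/147
…
k=10  a_k=3  p_k/q_k = 19038/2807
k=11  a_k=1  p_k/q_k = 24335/3588
→ (24335, 3588).  Check: 24335²=592192225, 46·3588²=592192224, difference 1.
k=2:  x_2 = 24335·24335+46·3588·3588 = 1184384449,  y_2 = 24335·3588+3588·24335 = 174627960
k=3:  x_3 = 24335·1184384449+46·3588·174627960 = 57643991108495,  y_3 = 24335·174627960+3588·1184384449 = 8499142809612
k=4:  x_4 = 24335·57643991108495+46·3588·8499142809612 = 2805533046066067201,  y_4 = 24335·8499142809612+3588·57643991108495 = 413653280369188080
k=5:  x_5 = 24335·2805533046066067201+46·3588·413653280369188080 = 136545293294391499564175,  y_5 = 24335·413653280369188080+3588·2805533046066067201 = 20132505147069241043988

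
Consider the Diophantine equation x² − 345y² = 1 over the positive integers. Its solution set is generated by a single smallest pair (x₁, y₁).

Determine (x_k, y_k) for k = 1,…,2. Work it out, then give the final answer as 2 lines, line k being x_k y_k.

6761 364
91422241 4922008

√345 → a₀=18, period (1,1,2,1,6,1,2,1,1,36); ℓ=10 even so k=9
k=0  a_k=18  p_k/q_k = 18/1
k=1  a_k=1  p_k/q_k = 19/1
k=2  a_k=1  p_k/q_k = 37/2
k=3  a_k=2  p_k/q_k = 93/5
…
k=6  a_k=1  p_k/q_k = 1003/54
…
k=8  a_k=1  p_k/q_k = 3882/209
k=9  a_k=1  p_k/q_k = 6761/364
fundamental: x₁=6761, y₁=364  (since 45711121 − 345·132496 = 1)
(6761+364√345)^2 = 91422241 + 4922008√345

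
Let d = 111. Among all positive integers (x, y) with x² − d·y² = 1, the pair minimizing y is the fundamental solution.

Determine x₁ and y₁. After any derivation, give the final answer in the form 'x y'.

[10; 1,1,6,1,1,20] for √111; ℓ=6 ⇒ convergent index 5
step 0: (10, 1)  from 10·(1,0) + (0,1)
step 1: (11, 1)  from 1·(10,1) + (1,0)
step 2: (21, 2)  from 1·(11,1) + (10,1)
step 3: (137, 13)  from 6·(21,2) + (11,1)
step 4: (158, 15)  from 1·(137,13) + (21,2)
step 5: (295, 28)  from 1·(158,15) + (137,13)
fundamental: x₁=295, y₁=28  (since 87025 − 111·784 = 1)

295 28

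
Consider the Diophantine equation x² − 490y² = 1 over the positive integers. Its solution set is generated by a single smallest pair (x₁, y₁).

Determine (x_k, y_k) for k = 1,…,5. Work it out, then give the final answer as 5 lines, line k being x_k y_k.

√490 → a₀=22, period (7,2,1,4,4,4,1,2,7,44); ℓ=10 even so k=9
a_0=22:  p_0=22·1+0=22,  q_0=22·0+1=1
…
a_6=4:  p_6=4·9607+2280=40708,  q_6=4·434+103=1839
a_7=1:  p_7=1·40708+9607=50315,  q_7=1·1839+434=2273
a_8=2:  p_8=2·50315+40708=141338,  q_8=2·2273+1839=6385
a_9=7:  p_9=7·141338+50315=1039681,  q_9=7·6385+2273=46968
(x₁, y₁) = (1039681, 46968);  1039681² − 490·46968² = 1 ✓
k=2:  x_2 = 1039681·1039681+490·46968·46968 = 2161873163521,  y_2 = 1039681·46968+46968·1039681 = 97663474416
k=3:  x_3 = 1039681·2161873163521+490·46968·97663474416 = 4495316905044313921,  y_3 = 1039681·97663474416+46968·2161873163521 = 203077717488555624
k=4:  x_4 = 1039681·4495316905044313921+490·46968·203077717488555624 = 9347391150304592810234881,  y_4 = 1039681·203077717488555624+46968·4495316905044313921 = 422272088792340335957472
k=5:  x_5 = 1039681·9347391150304592810234881+490·46968·422272088792340335957472 = 19436609957075163398170578312001,  y_5 = 1039681·422272088792340335957472+46968·9347391150304592810234881 = 878056535095215307939712337240

1039681 46968
2161873163521 97663474416
4495316905044313921 203077717488555624
9347391150304592810234881 422272088792340335957472
19436609957075163398170578312001 878056535095215307939712337240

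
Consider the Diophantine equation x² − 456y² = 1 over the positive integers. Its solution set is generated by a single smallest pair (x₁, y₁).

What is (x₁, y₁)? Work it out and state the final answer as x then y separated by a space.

d=456: √d = [21; 2,1,4,1,2,42] (ℓ=6, even), read p_5/q_5
k=0  a_k=21  p_k/q_k = 21/1
k=1  a_k=2  p_k/q_k = 43/2
k=2  a_k=1  p_k/q_k = 64/3
…
k=4  a_k=1  p_k/q_k = 363/17
k=5  a_k=2  p_k/q_k = 1025/48
→ (1025, 48).  Check: 1025²=1050625, 456·48²=1050624, difference 1.

1025 48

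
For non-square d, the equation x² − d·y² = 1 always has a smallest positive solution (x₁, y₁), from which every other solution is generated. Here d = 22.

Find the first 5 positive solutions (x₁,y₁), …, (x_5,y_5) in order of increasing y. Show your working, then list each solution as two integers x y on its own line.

d=22: √d = [4; 1,2,4,2,1,8] (ℓ=6, even), read p_5/q_5
a_0=4:  p_0=4·1+0=4,  q_0=4·0+1=1
a_1=1:  p_1=1·4+1=5,  q_1=1·1+0=1
…
a_3=4:  p_3=4·14+5=61,  q_3=4·3+1=13
a_4=2:  p_4=2·61+14=136,  q_4=2·13+3=29
a_5=1:  p_5=1·136+61=197,  q_5=1·29+13=42
→ (197, 42).  Check: 197²=38809, 22·42²=38808, difference 1.
(x_2, y_2) = (197·197 + 22·42·42, 197·42 + 42·197) = (77617, 16548)
(x_3, y_3) = (197·77617 + 22·42·16548, 197·16548 + 42·77617) = (30580901, 6519870)
(x_4, y_4) = (197·30580901 + 22·42·6519870, 197·6519870 + 42·30580901) = (12048797377, 2568812232)
(x_5, y_5) = (197·12048797377 + 22·42·2568812232, 197·2568812232 + 42·12048797377) = (4747195585637, 1012105499538)

197 42
77617 16548
30580901 6519870
12048797377 2568812232
4747195585637 1012105499538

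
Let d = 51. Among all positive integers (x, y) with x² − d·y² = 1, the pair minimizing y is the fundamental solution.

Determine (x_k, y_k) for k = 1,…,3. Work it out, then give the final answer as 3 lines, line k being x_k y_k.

[7; 7,14] for √51; ℓ=2 ⇒ convergent index 1
a_0=7:  p_0=7·1+0=7,  q_0=7·0+1=1
a_1=7:  p_1=7·7+1=50,  q_1=7·1+0=7
(x₁, y₁) = (50, 7);  50² − 51·7² = 1 ✓
n=2: (50,7)∘(50,7) = (50·50+51·7·7, 50·7+7·50) = (4999,700)
n=3: (4999,700)∘(50,7) = (50·4999+51·7·700, 50·700+7·4999) = (499850,69993)

50 7
4999 700
499850 69993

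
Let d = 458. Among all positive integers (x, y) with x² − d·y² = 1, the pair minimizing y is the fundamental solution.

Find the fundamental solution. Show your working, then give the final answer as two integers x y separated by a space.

√458 = [21; 2,2,42, …], period ℓ=3 (odd) → k=5
k=0  a_k=21  p_k/q_k = 21/1
…
k=4  a_k=2  p_k/q_k = 9181/429
k=5  a_k=2  p_k/q_k = 22899/1070
fundamental: x₁=22899, y₁=1070  (since 524364201 − 458·1144900 = 1)

22899 1070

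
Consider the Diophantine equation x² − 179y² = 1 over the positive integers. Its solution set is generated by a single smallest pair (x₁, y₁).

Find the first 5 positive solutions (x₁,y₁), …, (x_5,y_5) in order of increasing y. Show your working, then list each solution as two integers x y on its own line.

[13; 2,1,1,1,3,…,1,2,26] for √179; ℓ=14 ⇒ convergent index 13
a_0=13:  p_0=13·1+0=13,  q_0=13·0+1=1
a_1=2:  p_1=2·13+1=27,  q_1=2·1+0=2
a_2=1:  p_2=1·27+13=40,  q_2=1·2+1=3
…
a_4=1:  p_4=1·67+40=107,  q_4=1·5+3=8
a_5=3:  p_5=3·107+67=388,  q_5=3·8+5=29
a_6=5:  p_6=5·388+107=2047,  q_6=5·29+8=153
…
a_8=5:  p_8=5·26999+2047=137042,  q_8=5·2018+153=10243
a_9=3:  p_9=3·137042+26999=438125,  q_9=3·10243+2018=32747
a_10=1:  p_10=1·438125+137042=575167,  q_10=1·32747+10243=42990
a_11=1:  p_11=1·575167+438125=1013292,  q_11=1·42990+32747=75737
a_12=1:  p_12=1·1013292+575167=1588459,  q_12=1·75737+42990=118727
a_13=2:  p_13=2·1588459+1013292=4190210,  q_13=2·118727+75737=313191
fundamental: x₁=4190210, y₁=313191  (since 17557859844100 − 179·98088602481 = 1)
(4190210+313191√179)^2 = 35115719688199 + 2624672120220√179
(4190210+313191√179)^3 = 294284479589372473370 + 21995854729733779209√179
(4190210+313191√179)^4 = 2466227538440333747559727201 + 184334500894152933286567560√179
(4190210+313191√179)^5 = 20668022587695847460244899657331050 + 1544800537983355129318686777395991√179

4190210 313191
35115719688199 2624672120220
294284479589372473370 21995854729733779209
2466227538440333747559727201 184334500894152933286567560
20668022587695847460244899657331050 1544800537983355129318686777395991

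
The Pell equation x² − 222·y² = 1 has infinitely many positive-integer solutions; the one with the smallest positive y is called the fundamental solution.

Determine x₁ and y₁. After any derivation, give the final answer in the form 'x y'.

149 10

√222 → a₀=14, period (1,8,1,28); ℓ=4 even so k=3
a_0=14:  p_0=14·1+0=14,  q_0=14·0+1=1
a_1=1:  p_1=1·14+1=15,  q_1=1·1+0=1
a_2=8:  p_2=8·15+14=134,  q_2=8·1+1=9
a_3=1:  p_3=1·134+15=149,  q_3=1·9+1=10
(x₁, y₁) = (149, 10);  149² − 222·10² = 1 ✓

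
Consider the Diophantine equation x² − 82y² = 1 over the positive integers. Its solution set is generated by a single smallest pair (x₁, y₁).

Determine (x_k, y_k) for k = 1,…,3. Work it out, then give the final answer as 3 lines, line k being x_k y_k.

d=82: √d = [9; 18] (ℓ=1, odd), read p_1/q_1
a_0=9:  p_0=9·1+0=9,  q_0=9·0+1=1
a_1=18:  p_1=18·9+1=163,  q_1=18·1+0=18
→ (163, 18).  Check: 163²=26569, 82·18²=26568, difference 1.
(163+18√82)^2 = 53137 + 5868√82
(163+18√82)^3 = 17322499 + 1912950√82

163 18
53137 5868
17322499 1912950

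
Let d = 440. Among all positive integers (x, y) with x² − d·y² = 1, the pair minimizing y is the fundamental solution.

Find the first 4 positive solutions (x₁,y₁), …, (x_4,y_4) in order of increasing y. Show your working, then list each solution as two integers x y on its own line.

21 1
881 42
36981 1763
1552321 74004

√440 = [20; 1,40, …], period ℓ=2 (even) → k=1
a_0=20:  p_0=20·1+0=20,  q_0=20·0+1=1
a_1=1:  p_1=1·20+1=21,  q_1=1·1+0=1
fundamental: x₁=21, y₁=1  (since 441 − 440·1 = 1)
(21+1√440)^2 = 881 + 42√440
(21+1√440)^3 = 36981 + 1763√440
(21+1√440)^4 = 1552321 + 74004√440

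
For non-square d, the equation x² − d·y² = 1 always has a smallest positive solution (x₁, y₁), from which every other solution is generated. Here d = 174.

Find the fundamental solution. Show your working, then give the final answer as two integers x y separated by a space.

1451 110

√174 → a₀=13, period (5,4,5,26); ℓ=4 even so k=3
a_0=13:  p_0=13·1+0=13,  q_0=13·0+1=1
…
a_2=4:  p_2=4·66+13=277,  q_2=4·5+1=21
a_3=5:  p_3=5·277+66=1451,  q_3=5·21+5=110
(x₁, y₁) = (1451, 110);  1451² − 174·110² = 1 ✓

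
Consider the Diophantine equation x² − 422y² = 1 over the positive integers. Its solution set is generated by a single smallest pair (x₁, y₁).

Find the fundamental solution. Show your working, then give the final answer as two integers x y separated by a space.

√422 → a₀=20, period (1,1,5,2,1,…,1,1,40); ℓ=14 even so k=13
i=0: a=20 ⇒ p=20, q=1
i=1: a=1 ⇒ p=21, q=1
…
i=4: a=2 ⇒ p=493, q=24
…
i=6: a=3 ⇒ p=2650, q=129
…
i=8: a=3 ⇒ p=163807, q=7974
i=9: a=1 ⇒ p=217526, q=10589
…
i=11: a=5 ⇒ p=3211821, q=156349
i=12: a=1 ⇒ p=3810680, q=185501
i=13: a=1 ⇒ p=7022501, q=341850
→ (7022501, 341850).  Check: 7022501²=49315520295001, 422·341850²=49315520295000, difference 1.

7022501 341850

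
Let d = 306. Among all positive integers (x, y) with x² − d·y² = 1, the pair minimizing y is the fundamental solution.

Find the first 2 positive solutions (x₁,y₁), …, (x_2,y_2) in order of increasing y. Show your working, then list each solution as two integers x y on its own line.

d=306: √d = [17; 2,34] (ℓ=2, even), read p_1/q_1
step 0: (17, 1)  from 17·(1,0) + (0,1)
step 1: (35, 2)  from 2·(17,1) + (1,0)
→ (35, 2).  Check: 35²=1225, 306·2²=1224, difference 1.
(x_2, y_2) = (35·35 + 306·2·2, 35·2 + 2·35) = (2449, 140)

35 2
2449 140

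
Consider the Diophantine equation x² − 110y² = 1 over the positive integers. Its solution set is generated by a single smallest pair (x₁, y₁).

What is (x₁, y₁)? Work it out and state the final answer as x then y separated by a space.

21 2

[10; 2,20] for √110; ℓ=2 ⇒ convergent index 1
step 0: (10, 1)  from 10·(1,0) + (0,1)
step 1: (21, 2)  from 2·(10,1) + (1,0)
→ (21, 2).  Check: 21²=441, 110·2²=440, difference 1.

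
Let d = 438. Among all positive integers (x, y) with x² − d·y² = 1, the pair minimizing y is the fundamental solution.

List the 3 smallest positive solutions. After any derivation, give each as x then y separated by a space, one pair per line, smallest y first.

293 14
171697 8204
100614149 4807530

√438 = [20; 1,12,1,40, …], period ℓ=4 (even) → k=3
a_0=20:  p_0=20·1+0=20,  q_0=20·0+1=1
a_1=1:  p_1=1·20+1=21,  q_1=1·1+0=1
a_2=12:  p_2=12·21+20=272,  q_2=12·1+1=13
a_3=1:  p_3=1·272+21=293,  q_3=1·13+1=14
→ (293, 14).  Check: 293²=85849, 438·14²=85848, difference 1.
k=2:  x_2 = 293·293+438·14·14 = 171697,  y_2 = 293·14+14·293 = 8204
k=3:  x_3 = 293·171697+438·14·8204 = 100614149,  y_3 = 293·8204+14·171697 = 4807530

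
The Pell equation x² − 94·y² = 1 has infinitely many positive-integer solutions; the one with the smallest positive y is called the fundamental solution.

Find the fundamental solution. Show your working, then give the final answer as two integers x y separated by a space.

2143295 221064

√94 → a₀=9, period (1,2,3,1,1,…,2,1,18); ℓ=16 even so k=15
step 0: (9, 1)  from 9·(1,0) + (0,1)
step 1: (10, 1)  from 1·(9,1) + (1,0)
step 2: (29, 3)  from 2·(10,1) + (9,1)
step 3: (97, 10)  from 3·(29,3) + (10,1)
step 4: (126, 13)  from 1·(97,10) + (29,3)
step 5: (223, 23)  from 1·(126,13) + (97,10)
step 6: (1241, 128)  from 5·(223,23) + (126,13)
…
step 12: (184493, 19029)  from 1·(99455,10258) + (85038,8771)
step 13: (652934, 67345)  from 3·(184493,19029) + (99455,10258)
step 14: (1490361, 153719)  from 2·(652934,67345) + (184493,19029)
step 15: (2143295, 221064)  from 1·(1490361,153719) + (652934,67345)
fundamental: x₁=2143295, y₁=221064  (since 4593713457025 − 94·48869292096 = 1)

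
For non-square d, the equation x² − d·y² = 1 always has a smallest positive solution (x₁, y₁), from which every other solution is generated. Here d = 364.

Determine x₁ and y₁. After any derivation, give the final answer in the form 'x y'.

4954951 259710

√364 = [19; 12,1,2,3,1,8,1,3,2,1,12,38, …], period ℓ=12 (even) → k=11
i=0: a=19 ⇒ p=19, q=1
…
i=2: a=1 ⇒ p=248, q=13
…
i=7: a=1 ⇒ p=30755, q=1612
…
i=9: a=2 ⇒ p=270499, q=14178
i=10: a=1 ⇒ p=390371, q=20461
i=11: a=12 ⇒ p=4954951, q=259710
(x₁, y₁) = (4954951, 259710);  4954951² − 364·259710² = 1 ✓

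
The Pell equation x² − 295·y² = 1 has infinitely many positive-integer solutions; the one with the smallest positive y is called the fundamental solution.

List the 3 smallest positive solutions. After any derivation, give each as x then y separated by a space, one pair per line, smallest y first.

2024999 117900
8201241900001 477494764200
33215013292518224999 1933852840020353700

√295 = [17; 5,1,2,3,2,6,2,3,2,1,5,34, …], period ℓ=12 (even) → k=11
a_0=17:  p_0=17·1+0=17,  q_0=17·0+1=1
…
a_3=2:  p_3=2·103+86=292,  q_3=2·6+5=17
…
a_10=1:  p_10=1·247414+108103=355517,  q_10=1·14405+6294=20699
a_11=5:  p_11=5·355517+247414=2024999,  q_11=5·20699+14405=117900
→ (2024999, 117900).  Check: 2024999²=4100620950001, 295·117900²=4100620950000, difference 1.
(x_2, y_2) = (2024999·2024999 + 295·117900·117900, 2024999·117900 + 117900·2024999) = (8201241900001, 477494764200)
(x_3, y_3) = (2024999·8201241900001 + 295·117900·477494764200, 2024999·477494764200 + 117900·8201241900001) = (33215013292518224999, 1933852840020353700)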